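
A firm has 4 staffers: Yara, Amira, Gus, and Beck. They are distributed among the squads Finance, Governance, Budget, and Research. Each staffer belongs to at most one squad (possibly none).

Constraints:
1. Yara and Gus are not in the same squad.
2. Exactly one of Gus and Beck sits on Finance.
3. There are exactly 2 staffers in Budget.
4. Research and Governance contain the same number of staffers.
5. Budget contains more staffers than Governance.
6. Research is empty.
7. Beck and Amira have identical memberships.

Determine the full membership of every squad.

Finance = {Gus}; Governance = {}; Budget = {Amira, Beck}; Research = {}

(6): Research already has 0, so the rest are out.
Suppose Yara ∈ Finance: no assignment then satisfies all the clues, so Yara ∉ Finance.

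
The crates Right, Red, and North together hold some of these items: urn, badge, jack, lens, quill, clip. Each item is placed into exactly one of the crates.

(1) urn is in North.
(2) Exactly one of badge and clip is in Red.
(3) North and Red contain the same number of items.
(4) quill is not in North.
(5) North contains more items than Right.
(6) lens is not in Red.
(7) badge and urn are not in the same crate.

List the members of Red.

Red = {badge, jack, quill}

From (1): urn ∈ North.
From (4): quill ∉ North.
From (6): lens ∉ Red.
(7): badge ∉ North.
Suppose badge ∉ Red: no assignment then satisfies all the clues, so badge ∈ Red.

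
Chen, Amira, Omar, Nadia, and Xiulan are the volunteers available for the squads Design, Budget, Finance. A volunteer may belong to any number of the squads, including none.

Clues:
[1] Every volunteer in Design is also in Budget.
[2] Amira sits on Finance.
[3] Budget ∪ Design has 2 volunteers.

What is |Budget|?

2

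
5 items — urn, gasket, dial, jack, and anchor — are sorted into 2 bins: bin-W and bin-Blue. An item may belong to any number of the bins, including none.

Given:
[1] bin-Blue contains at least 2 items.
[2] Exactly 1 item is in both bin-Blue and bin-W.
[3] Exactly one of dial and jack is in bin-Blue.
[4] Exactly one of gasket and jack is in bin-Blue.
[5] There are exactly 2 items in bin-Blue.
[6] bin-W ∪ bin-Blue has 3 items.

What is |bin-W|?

2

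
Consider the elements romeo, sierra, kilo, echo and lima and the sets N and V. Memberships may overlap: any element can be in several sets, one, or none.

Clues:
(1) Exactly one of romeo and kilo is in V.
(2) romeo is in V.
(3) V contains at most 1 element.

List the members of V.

V = {romeo}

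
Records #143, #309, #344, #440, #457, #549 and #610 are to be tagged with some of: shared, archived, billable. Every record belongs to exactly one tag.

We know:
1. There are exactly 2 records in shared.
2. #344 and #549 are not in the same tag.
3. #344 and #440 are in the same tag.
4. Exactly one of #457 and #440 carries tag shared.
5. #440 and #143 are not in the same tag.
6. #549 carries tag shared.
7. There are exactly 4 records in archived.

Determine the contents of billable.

billable = {#143}

From (6): #549 ∈ shared.
(2): #344 ∉ shared.
(3): #440 matches #344: #440 ∉ shared.
(4) (exactly one): #457 ∈ shared.
(1): shared already has 2, so the rest are out.
Suppose #143 ∉ billable: no assignment then satisfies all the clues, so #143 ∈ billable.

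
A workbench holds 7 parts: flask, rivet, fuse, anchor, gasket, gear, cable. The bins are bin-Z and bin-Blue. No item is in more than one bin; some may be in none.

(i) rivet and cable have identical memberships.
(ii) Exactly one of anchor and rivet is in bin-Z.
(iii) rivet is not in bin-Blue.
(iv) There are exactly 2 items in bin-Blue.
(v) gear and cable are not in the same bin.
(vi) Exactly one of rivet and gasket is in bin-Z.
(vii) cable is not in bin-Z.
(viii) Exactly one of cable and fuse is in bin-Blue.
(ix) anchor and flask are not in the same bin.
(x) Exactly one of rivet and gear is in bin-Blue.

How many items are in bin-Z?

From (iii): rivet ∉ bin-Blue.
From (vii): cable ∉ bin-Z.
(i): rivet matches cable: rivet ∉ bin-Z.
(i): cable matches rivet: cable ∉ bin-Blue.
(ii) (exactly one): anchor ∈ bin-Z.
(vi) (exactly one): gasket ∈ bin-Z.
(viii) (exactly one): fuse ∈ bin-Blue.
(ix): flask ∉ bin-Z.
(x) (exactly one): gear ∈ bin-Blue.
(iv): bin-Blue already has 2, so the rest are out.

2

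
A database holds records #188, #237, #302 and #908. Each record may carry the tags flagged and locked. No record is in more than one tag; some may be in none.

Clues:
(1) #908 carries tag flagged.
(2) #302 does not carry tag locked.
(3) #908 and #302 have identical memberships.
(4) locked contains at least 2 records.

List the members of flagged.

From (1): #908 ∈ flagged.
From (2): #302 ∉ locked.
(3): #302 matches #908: #302 ∈ flagged.
(4): only 2 candidates remain for locked, so all are in.

flagged = {#302, #908}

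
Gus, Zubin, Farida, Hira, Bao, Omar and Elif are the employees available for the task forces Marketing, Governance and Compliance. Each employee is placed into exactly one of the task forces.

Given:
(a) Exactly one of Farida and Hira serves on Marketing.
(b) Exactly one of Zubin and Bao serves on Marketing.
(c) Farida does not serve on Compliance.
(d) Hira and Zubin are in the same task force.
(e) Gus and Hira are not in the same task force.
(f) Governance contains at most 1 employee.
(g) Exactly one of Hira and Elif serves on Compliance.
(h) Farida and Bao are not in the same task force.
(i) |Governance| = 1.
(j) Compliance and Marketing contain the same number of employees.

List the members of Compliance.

From (c): Farida ∉ Compliance.
Suppose Gus ∉ Compliance: no assignment then satisfies all the clues, so Gus ∈ Compliance.

Compliance = {Bao, Elif, Gus}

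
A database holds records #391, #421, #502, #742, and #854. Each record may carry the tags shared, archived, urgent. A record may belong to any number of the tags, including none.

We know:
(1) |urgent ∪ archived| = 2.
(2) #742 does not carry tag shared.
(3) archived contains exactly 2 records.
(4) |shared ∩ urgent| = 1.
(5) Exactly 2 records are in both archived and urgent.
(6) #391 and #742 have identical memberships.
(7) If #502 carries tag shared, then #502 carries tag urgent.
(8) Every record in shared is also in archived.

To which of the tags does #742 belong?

#742: none

From (2): #742 ∉ shared.
(6): #391 matches #742: #391 ∉ shared.
Suppose #742 ∈ archived: no assignment then satisfies all the clues, so #742 ∉ archived.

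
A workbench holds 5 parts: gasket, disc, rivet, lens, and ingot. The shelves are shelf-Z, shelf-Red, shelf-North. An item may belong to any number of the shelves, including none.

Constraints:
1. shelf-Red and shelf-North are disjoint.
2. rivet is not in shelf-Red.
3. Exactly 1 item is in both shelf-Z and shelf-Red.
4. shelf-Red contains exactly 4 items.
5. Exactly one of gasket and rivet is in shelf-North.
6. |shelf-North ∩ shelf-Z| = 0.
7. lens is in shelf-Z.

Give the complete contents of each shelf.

shelf-Z = {lens}; shelf-Red = {disc, gasket, ingot, lens}; shelf-North = {rivet}

From (2): rivet ∉ shelf-Red.
From (7): lens ∈ shelf-Z.
(4): only 4 candidates remain for shelf-Red, so all are in.
(1) (disjoint): gasket ∉ shelf-North.
(1) (disjoint): disc ∉ shelf-North.
(1) (disjoint): lens ∉ shelf-North.
(1) (disjoint): ingot ∉ shelf-North.
(5) (exactly one): rivet ∈ shelf-North.
Suppose gasket ∈ shelf-Z: no assignment then satisfies all the clues, so gasket ∉ shelf-Z.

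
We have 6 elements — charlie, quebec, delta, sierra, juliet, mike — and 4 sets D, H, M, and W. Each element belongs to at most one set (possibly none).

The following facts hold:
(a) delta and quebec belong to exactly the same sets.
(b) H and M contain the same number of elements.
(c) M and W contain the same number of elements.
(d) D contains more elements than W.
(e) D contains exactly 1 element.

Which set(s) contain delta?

delta: none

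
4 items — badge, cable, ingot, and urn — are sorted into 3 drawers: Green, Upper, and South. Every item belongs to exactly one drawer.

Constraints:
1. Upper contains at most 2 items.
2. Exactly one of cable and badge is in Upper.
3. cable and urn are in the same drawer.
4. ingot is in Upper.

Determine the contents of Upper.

Upper = {badge, ingot}

From (4): ingot ∈ Upper.
Suppose badge ∉ Upper: no assignment then satisfies all the clues, so badge ∈ Upper.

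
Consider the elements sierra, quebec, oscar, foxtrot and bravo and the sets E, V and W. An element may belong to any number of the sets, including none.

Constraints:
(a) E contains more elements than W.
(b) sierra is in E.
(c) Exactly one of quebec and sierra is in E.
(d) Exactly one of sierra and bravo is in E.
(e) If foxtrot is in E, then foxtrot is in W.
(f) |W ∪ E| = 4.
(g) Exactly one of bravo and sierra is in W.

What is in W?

From (b): sierra ∈ E.
(c) (exactly one): quebec ∉ E.
(d) (exactly one): bravo ∉ E.
Suppose sierra ∈ W: no assignment then satisfies all the clues, so sierra ∉ W.

W = {bravo, foxtrot}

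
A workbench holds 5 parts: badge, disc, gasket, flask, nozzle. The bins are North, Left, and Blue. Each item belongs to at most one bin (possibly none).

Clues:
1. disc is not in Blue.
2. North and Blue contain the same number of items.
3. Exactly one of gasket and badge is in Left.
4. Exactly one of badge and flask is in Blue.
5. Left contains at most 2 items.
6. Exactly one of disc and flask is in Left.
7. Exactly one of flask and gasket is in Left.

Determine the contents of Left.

Left = {disc, gasket}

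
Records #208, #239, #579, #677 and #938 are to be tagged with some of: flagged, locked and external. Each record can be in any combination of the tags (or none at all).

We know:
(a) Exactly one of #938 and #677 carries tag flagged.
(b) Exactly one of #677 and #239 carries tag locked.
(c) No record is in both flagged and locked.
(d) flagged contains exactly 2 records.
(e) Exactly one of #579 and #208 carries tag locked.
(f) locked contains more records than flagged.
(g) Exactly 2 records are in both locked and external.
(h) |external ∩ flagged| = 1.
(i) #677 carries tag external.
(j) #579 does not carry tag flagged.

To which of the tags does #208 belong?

#208: flagged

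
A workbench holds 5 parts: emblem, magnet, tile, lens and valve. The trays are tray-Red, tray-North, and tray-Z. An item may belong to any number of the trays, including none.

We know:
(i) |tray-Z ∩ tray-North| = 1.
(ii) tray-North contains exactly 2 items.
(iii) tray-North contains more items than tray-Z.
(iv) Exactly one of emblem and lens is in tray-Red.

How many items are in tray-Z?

1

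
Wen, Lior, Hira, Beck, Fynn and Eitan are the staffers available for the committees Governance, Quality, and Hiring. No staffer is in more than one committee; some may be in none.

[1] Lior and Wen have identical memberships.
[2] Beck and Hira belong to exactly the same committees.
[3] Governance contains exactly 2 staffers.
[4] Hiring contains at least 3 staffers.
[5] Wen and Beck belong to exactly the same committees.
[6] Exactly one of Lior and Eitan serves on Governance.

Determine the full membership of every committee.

Governance = {Eitan, Fynn}; Quality = {}; Hiring = {Beck, Hira, Lior, Wen}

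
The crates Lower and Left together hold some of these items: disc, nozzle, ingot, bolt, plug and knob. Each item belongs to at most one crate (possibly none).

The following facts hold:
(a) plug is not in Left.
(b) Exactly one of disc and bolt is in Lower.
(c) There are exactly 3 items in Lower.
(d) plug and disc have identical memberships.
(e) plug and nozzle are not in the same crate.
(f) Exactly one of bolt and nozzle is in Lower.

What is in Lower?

Lower = {bolt, ingot, knob}

From (a): plug ∉ Left.
(d): disc matches plug: disc ∉ Left.
Suppose disc ∈ Lower: no assignment then satisfies all the clues, so disc ∉ Lower.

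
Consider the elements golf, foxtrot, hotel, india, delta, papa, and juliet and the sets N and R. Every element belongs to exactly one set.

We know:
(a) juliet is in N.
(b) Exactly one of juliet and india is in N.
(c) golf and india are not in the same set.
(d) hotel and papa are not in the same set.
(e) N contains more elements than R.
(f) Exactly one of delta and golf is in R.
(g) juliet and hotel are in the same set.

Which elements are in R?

R = {delta, india, papa}

From (a): juliet ∈ N.
(b) (exactly one): india ∉ N.
(g): hotel matches juliet: hotel ∈ N.
Only one set left: india ∈ R.
(c): golf ∉ R.
(d): papa ∉ N.
(f) (exactly one): delta ∈ R.
Only one set left: golf ∈ N.
Only one set left: papa ∈ R.
Suppose foxtrot ∈ R: no assignment then satisfies all the clues, so foxtrot ∉ R.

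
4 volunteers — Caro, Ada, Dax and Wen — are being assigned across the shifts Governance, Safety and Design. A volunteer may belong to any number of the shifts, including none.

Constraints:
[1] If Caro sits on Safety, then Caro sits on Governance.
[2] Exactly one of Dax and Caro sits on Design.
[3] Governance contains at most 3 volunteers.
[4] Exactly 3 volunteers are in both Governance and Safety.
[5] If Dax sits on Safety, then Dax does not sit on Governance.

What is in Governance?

Governance = {Ada, Caro, Wen}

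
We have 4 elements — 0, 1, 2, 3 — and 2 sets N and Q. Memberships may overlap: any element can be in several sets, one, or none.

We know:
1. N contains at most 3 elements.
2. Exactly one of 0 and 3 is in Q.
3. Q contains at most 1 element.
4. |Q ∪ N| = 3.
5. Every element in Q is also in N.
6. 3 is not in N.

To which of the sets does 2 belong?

From (6): 3 ∉ N.
(5) contrapositive: 3 ∉ Q.
(2) (exactly one): 0 ∈ Q.
(3): Q already has 1, so the rest are out.
(5) with 0 ∈ Q: 0 ∈ N.
Suppose 2 ∉ N: no assignment then satisfies all the clues, so 2 ∈ N.

2: N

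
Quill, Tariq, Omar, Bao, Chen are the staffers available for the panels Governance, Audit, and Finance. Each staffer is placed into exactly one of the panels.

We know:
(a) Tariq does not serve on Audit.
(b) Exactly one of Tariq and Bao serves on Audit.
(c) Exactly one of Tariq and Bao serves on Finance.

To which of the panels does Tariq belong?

From (a): Tariq ∉ Audit.
(b) (exactly one): Bao ∈ Audit.
(c) (exactly one): Tariq ∈ Finance.

Tariq: Finance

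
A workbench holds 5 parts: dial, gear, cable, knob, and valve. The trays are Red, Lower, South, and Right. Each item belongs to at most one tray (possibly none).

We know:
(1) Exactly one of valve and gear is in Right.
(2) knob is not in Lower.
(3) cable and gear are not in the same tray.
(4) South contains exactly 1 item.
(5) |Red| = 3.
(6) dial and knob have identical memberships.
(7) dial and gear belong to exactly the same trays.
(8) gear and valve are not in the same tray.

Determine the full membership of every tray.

Red = {dial, gear, knob}; Lower = {}; South = {cable}; Right = {valve}

From (2): knob ∉ Lower.
(6): dial matches knob: dial ∉ Lower.
(7): gear matches dial: gear ∉ Lower.
Suppose dial ∉ Red: no assignment then satisfies all the clues, so dial ∈ Red.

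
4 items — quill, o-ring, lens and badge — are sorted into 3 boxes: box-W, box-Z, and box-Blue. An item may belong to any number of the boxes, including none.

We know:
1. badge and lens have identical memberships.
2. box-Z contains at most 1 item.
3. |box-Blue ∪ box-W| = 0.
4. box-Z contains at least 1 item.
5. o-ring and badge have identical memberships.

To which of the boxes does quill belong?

quill: box-Z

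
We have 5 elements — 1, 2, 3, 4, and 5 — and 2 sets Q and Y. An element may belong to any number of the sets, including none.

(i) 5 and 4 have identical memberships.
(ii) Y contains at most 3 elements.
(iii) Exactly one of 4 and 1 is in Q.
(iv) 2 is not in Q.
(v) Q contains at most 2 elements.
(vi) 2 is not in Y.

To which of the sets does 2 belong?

From (iv): 2 ∉ Q.
From (vi): 2 ∉ Y.

2: none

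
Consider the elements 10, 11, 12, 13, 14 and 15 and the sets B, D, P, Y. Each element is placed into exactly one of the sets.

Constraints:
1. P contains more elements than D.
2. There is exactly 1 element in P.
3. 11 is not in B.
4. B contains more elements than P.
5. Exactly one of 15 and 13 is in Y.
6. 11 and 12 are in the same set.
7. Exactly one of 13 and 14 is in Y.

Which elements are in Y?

Y = {11, 12, 13}

From (3): 11 ∉ B.
(6): 12 matches 11: 12 ∉ B.
Suppose 10 ∈ Y: no assignment then satisfies all the clues, so 10 ∉ Y.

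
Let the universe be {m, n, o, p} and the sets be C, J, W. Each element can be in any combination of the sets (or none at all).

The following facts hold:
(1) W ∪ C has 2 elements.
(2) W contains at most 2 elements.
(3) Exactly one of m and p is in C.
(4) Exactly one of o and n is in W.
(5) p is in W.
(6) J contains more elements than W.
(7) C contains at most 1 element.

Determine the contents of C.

From (5): p ∈ W.
Suppose m ∈ C: no assignment then satisfies all the clues, so m ∉ C.

C = {p}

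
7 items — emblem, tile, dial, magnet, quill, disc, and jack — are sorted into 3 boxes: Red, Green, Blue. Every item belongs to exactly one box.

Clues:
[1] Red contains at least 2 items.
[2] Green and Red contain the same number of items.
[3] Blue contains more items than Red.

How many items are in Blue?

3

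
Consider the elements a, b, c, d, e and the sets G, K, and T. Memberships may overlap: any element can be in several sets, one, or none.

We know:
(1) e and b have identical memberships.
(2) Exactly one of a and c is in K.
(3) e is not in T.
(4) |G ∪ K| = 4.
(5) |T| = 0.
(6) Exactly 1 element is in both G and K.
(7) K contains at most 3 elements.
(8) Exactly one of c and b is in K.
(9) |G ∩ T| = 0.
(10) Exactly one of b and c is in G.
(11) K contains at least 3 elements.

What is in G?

G = {a, c}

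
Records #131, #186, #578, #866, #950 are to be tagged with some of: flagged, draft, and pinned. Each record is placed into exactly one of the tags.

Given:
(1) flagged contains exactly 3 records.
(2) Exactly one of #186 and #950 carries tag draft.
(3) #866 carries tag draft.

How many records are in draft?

2

From (3): #866 ∈ draft.
Suppose #131 ∉ flagged: no assignment then satisfies all the clues, so #131 ∈ flagged.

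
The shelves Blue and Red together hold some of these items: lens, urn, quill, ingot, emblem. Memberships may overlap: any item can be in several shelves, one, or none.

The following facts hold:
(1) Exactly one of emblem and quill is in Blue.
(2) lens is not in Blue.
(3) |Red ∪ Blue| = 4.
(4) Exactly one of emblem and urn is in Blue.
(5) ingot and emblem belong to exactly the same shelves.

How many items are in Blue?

2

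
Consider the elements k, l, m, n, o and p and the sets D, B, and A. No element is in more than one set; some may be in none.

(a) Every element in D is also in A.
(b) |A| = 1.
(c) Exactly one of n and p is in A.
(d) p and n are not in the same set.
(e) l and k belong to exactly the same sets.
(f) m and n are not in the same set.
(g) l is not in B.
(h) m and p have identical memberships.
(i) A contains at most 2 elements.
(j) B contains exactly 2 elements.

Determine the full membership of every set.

From (g): l ∉ B.
(e): k matches l: k ∉ B.
Suppose k ∈ D: no assignment then satisfies all the clues, so k ∉ D.

D = {}; B = {m, p}; A = {n}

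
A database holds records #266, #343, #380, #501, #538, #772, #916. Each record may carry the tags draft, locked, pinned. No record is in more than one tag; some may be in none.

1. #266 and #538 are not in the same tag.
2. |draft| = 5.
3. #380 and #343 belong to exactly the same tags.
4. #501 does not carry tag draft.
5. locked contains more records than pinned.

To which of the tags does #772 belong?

#772: draft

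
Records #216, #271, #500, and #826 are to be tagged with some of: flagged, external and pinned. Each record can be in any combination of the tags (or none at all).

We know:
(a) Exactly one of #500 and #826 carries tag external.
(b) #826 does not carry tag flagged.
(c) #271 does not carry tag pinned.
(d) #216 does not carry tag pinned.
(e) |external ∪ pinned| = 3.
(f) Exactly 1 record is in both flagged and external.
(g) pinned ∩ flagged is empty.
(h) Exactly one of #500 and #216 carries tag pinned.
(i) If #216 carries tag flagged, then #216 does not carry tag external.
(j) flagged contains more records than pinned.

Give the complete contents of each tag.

From (b): #826 ∉ flagged.
From (c): #271 ∉ pinned.
From (d): #216 ∉ pinned.
(h) (exactly one): #500 ∈ pinned.
(g) (disjoint): #500 ∉ flagged.
Suppose #216 ∉ flagged: no assignment then satisfies all the clues, so #216 ∈ flagged.

flagged = {#216, #271}; external = {#271, #826}; pinned = {#500}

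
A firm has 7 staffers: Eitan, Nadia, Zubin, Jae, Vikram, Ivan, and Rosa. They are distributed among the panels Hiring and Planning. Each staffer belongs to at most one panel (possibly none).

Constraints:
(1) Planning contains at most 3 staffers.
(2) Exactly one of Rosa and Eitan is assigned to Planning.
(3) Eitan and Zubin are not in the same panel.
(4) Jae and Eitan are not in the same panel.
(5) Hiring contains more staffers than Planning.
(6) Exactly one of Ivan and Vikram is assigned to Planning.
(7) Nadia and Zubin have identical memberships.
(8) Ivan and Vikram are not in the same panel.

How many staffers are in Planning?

2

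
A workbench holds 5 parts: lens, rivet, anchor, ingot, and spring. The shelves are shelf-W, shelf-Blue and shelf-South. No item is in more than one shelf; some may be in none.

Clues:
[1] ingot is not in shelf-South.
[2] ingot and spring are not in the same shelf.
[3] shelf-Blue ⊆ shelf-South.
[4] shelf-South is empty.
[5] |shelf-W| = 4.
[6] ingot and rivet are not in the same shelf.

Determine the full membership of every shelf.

From (1): ingot ∉ shelf-South.
(3) contrapositive: ingot ∉ shelf-Blue.
(4): shelf-South already has 0, so the rest are out.
(3) contrapositive: lens ∉ shelf-Blue.
(3) contrapositive: rivet ∉ shelf-Blue.
(3) contrapositive: anchor ∉ shelf-Blue.
(3) contrapositive: spring ∉ shelf-Blue.
Suppose lens ∉ shelf-W: no assignment then satisfies all the clues, so lens ∈ shelf-W.

shelf-W = {anchor, lens, rivet, spring}; shelf-Blue = {}; shelf-South = {}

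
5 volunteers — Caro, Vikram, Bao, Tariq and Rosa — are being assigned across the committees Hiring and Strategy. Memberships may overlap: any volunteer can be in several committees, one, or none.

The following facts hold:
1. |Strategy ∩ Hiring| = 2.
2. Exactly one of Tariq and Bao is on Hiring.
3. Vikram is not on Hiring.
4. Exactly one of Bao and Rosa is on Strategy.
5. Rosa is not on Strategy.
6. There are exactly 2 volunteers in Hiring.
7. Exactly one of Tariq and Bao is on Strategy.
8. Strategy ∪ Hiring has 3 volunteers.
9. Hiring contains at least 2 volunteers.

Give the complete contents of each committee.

Hiring = {Bao, Caro}; Strategy = {Bao, Caro, Vikram}

From (3): Vikram ∉ Hiring.
From (5): Rosa ∉ Strategy.
(4) (exactly one): Bao ∈ Strategy.
(7) (exactly one): Tariq ∉ Strategy.
Suppose Caro ∉ Hiring: no assignment then satisfies all the clues, so Caro ∈ Hiring.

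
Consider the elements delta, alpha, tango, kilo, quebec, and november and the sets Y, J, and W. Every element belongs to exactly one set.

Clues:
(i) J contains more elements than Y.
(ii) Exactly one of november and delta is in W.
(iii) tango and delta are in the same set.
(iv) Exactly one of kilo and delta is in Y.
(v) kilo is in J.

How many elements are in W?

1

From (v): kilo ∈ J.
(iv) (exactly one): delta ∈ Y.
(ii) (exactly one): november ∈ W.
(iii): tango matches delta: tango ∈ Y.
Suppose alpha ∈ Y: no assignment then satisfies all the clues, so alpha ∉ Y.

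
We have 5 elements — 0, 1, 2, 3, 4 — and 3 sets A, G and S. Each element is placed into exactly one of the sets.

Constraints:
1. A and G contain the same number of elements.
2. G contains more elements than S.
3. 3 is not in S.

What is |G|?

2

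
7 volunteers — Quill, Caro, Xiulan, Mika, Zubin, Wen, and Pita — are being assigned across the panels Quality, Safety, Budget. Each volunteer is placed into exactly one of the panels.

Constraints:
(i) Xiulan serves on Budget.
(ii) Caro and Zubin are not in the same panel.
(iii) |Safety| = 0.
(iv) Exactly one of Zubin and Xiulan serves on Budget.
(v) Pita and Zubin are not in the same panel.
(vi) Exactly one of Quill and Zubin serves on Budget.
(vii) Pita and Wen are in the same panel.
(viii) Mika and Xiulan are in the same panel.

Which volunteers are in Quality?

Quality = {Zubin}

From (i): Xiulan ∈ Budget.
(iii): Safety already has 0, so the rest are out.
(iv) (exactly one): Zubin ∉ Budget.
(vi) (exactly one): Quill ∈ Budget.
(viii): Mika matches Xiulan: Mika ∉ Quality.
(viii): Mika matches Xiulan: Mika ∈ Budget.
Only one panel left: Zubin ∈ Quality.
(ii): Caro ∉ Quality.
(v): Pita ∉ Quality.
(vii): Wen matches Pita: Wen ∉ Quality.
Only one panel left: Caro ∈ Budget.
Only one panel left: Pita ∈ Budget.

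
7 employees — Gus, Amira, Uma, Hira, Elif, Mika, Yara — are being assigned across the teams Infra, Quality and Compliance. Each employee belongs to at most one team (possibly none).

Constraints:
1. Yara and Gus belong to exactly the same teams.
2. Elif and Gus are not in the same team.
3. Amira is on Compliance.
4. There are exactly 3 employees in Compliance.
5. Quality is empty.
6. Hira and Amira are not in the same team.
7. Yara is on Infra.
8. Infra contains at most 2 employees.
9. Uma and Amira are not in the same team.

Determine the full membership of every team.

Infra = {Gus, Yara}; Quality = {}; Compliance = {Amira, Elif, Mika}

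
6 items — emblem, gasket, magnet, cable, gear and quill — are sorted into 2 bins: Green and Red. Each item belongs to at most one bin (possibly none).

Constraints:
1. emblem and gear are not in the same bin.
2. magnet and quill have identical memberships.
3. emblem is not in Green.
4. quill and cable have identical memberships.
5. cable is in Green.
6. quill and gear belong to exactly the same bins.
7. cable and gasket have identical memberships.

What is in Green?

Green = {cable, gasket, gear, magnet, quill}

From (3): emblem ∉ Green.
From (5): cable ∈ Green.
(4): quill matches cable: quill ∈ Green.
(6): gear matches quill: gear ∈ Green.
(7): gasket matches cable: gasket ∈ Green.
(2): magnet matches quill: magnet ∈ Green.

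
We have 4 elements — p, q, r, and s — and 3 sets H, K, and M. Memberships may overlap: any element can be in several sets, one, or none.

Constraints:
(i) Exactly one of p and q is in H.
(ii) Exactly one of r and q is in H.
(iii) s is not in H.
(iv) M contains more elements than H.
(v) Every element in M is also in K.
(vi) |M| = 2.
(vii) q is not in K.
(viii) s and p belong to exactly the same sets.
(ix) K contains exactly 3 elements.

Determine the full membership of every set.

From (iii): s ∉ H.
From (vii): q ∉ K.
(v) contrapositive: q ∉ M.
(viii): p matches s: p ∉ H.
(ix): only 3 candidates remain for K, so all are in.
(i) (exactly one): q ∈ H.
(ii) (exactly one): r ∉ H.
Suppose p ∉ M: no assignment then satisfies all the clues, so p ∈ M.

H = {q}; K = {p, r, s}; M = {p, s}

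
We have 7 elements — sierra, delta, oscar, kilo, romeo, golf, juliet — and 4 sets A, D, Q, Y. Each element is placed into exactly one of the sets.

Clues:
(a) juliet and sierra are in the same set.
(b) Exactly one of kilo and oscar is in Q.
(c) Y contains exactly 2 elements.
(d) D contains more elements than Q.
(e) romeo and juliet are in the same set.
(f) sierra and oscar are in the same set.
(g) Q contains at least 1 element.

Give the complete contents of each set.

A = {}; D = {juliet, oscar, romeo, sierra}; Q = {kilo}; Y = {delta, golf}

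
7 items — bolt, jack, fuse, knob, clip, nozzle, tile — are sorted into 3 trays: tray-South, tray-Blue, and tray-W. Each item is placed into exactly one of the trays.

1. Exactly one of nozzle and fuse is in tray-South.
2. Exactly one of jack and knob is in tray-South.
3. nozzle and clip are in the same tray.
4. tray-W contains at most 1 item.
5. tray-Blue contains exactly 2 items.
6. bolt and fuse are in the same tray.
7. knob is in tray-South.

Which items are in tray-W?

tray-W = {jack}

From (7): knob ∈ tray-South.
(2) (exactly one): jack ∉ tray-South.
Suppose bolt ∈ tray-W: no assignment then satisfies all the clues, so bolt ∉ tray-W.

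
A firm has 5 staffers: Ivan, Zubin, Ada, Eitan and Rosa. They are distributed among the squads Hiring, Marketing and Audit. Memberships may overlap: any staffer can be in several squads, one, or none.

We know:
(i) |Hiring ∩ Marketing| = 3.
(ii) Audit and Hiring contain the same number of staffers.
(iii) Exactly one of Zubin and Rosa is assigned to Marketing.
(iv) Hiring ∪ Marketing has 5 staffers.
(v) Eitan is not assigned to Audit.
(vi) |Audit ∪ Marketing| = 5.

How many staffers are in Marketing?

4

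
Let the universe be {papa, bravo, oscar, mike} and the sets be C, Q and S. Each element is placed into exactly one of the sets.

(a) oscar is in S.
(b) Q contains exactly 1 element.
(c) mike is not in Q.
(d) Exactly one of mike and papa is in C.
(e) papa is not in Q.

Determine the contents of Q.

Q = {bravo}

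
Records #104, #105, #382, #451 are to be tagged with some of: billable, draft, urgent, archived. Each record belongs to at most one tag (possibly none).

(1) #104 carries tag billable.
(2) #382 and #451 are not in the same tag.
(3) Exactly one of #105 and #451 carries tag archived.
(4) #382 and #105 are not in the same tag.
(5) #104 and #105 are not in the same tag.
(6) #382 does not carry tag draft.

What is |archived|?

1

From (1): #104 ∈ billable.
From (6): #382 ∉ draft.
(5): #105 ∉ billable.
Suppose #382 ∈ archived: no assignment then satisfies all the clues, so #382 ∉ archived.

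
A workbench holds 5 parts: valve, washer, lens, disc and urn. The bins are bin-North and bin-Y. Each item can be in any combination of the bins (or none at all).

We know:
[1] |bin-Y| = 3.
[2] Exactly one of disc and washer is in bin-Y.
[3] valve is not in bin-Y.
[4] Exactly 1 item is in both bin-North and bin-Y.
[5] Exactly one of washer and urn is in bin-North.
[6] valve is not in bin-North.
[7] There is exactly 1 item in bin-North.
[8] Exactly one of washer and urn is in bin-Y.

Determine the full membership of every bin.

bin-North = {urn}; bin-Y = {disc, lens, urn}

From (3): valve ∉ bin-Y.
From (6): valve ∉ bin-North.
Suppose washer ∈ bin-North: no assignment then satisfies all the clues, so washer ∉ bin-North.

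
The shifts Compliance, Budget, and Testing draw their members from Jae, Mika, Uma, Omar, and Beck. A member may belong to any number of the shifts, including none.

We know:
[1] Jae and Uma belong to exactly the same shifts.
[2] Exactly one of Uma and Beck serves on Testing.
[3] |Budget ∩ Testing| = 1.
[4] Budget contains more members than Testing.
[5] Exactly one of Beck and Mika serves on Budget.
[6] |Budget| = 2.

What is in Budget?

Budget = {Beck, Omar}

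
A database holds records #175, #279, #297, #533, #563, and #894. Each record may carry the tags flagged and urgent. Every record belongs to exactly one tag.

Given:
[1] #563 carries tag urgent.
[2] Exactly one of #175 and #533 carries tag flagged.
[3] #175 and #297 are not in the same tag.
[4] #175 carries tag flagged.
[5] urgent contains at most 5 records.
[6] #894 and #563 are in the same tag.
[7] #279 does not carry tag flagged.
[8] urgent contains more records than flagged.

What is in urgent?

From (1): #563 ∈ urgent.
From (4): #175 ∈ flagged.
From (7): #279 ∉ flagged.
(2) (exactly one): #533 ∉ flagged.
(3): #297 ∉ flagged.
(6): #894 matches #563: #894 ∉ flagged.
(6): #894 matches #563: #894 ∈ urgent.
Only one tag left: #279 ∈ urgent.
Only one tag left: #297 ∈ urgent.
Only one tag left: #533 ∈ urgent.

urgent = {#279, #297, #533, #563, #894}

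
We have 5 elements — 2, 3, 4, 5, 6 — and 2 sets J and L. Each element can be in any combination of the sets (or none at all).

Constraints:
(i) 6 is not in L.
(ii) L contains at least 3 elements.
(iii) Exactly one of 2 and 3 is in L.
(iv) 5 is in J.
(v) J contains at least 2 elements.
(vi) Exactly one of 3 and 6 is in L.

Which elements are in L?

L = {3, 4, 5}

From (i): 6 ∉ L.
From (iv): 5 ∈ J.
(vi) (exactly one): 3 ∈ L.
(iii) (exactly one): 2 ∉ L.
(ii): only 3 candidates remain for L, so all are in.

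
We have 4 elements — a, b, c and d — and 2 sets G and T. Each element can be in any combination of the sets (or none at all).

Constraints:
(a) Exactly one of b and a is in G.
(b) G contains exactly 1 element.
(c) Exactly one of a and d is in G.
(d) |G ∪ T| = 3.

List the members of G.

G = {a}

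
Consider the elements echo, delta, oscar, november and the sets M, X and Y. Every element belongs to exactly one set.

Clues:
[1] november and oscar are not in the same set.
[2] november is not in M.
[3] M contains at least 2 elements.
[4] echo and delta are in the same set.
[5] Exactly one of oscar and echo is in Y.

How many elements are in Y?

1

From (2): november ∉ M.
Suppose echo ∉ M: no assignment then satisfies all the clues, so echo ∈ M.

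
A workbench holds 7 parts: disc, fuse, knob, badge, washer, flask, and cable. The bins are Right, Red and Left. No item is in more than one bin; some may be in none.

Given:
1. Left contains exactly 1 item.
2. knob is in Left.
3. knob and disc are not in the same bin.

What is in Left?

From (2): knob ∈ Left.
(1): Left already has 1, so the rest are out.

Left = {knob}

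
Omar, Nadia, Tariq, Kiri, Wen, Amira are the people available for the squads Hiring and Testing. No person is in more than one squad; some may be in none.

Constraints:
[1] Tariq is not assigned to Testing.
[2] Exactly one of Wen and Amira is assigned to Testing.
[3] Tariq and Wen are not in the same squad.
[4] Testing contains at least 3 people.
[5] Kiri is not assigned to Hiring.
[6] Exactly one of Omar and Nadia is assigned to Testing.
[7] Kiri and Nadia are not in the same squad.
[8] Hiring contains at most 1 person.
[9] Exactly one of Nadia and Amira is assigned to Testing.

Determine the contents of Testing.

Testing = {Amira, Kiri, Omar}

From (1): Tariq ∉ Testing.
From (5): Kiri ∉ Hiring.
Suppose Omar ∉ Testing: no assignment then satisfies all the clues, so Omar ∈ Testing.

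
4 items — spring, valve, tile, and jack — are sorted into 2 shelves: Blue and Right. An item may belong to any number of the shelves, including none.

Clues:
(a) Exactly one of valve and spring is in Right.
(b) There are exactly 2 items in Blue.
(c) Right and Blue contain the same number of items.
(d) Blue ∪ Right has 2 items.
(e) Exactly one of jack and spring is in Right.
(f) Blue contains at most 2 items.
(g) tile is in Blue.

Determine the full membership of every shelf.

From (g): tile ∈ Blue.
Suppose spring ∉ Blue: no assignment then satisfies all the clues, so spring ∈ Blue.

Blue = {spring, tile}; Right = {spring, tile}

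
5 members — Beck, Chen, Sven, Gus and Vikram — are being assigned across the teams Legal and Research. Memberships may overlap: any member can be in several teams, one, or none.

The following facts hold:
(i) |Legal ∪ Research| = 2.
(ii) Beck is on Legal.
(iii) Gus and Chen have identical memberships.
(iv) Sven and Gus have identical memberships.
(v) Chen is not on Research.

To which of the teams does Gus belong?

Gus: none

From (ii): Beck ∈ Legal.
From (v): Chen ∉ Research.
(iii): Gus matches Chen: Gus ∉ Research.
(iv): Sven matches Gus: Sven ∉ Research.
Suppose Gus ∈ Legal: no assignment then satisfies all the clues, so Gus ∉ Legal.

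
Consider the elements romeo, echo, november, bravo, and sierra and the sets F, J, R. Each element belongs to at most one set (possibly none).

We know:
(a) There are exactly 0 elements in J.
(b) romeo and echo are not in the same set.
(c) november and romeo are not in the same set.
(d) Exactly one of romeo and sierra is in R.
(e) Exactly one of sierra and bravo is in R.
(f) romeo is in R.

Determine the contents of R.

From (f): romeo ∈ R.
(a): J already has 0, so the rest are out.
(b): echo ∉ R.
(c): november ∉ R.
(d) (exactly one): sierra ∉ R.
(e) (exactly one): bravo ∈ R.

R = {bravo, romeo}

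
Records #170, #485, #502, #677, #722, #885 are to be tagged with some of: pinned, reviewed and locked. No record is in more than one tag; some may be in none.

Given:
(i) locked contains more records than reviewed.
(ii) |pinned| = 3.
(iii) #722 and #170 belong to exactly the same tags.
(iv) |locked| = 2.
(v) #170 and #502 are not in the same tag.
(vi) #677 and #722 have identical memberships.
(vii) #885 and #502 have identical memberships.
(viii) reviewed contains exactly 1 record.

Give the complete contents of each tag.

pinned = {#170, #677, #722}; reviewed = {#485}; locked = {#502, #885}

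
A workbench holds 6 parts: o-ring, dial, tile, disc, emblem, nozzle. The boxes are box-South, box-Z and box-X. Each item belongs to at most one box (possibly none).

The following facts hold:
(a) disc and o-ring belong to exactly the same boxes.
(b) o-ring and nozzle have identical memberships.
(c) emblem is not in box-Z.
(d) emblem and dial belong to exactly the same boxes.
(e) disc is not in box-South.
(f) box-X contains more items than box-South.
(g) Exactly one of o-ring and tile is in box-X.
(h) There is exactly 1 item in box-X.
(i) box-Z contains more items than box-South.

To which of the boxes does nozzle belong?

nozzle: box-Z

From (c): emblem ∉ box-Z.
From (e): disc ∉ box-South.
(a): o-ring matches disc: o-ring ∉ box-South.
(b): nozzle matches o-ring: nozzle ∉ box-South.
(d): dial matches emblem: dial ∉ box-Z.
Suppose nozzle ∉ box-Z: no assignment then satisfies all the clues, so nozzle ∈ box-Z.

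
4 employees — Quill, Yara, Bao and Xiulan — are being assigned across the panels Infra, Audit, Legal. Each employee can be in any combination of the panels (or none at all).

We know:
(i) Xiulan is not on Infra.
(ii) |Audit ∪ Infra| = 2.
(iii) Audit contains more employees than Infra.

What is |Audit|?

2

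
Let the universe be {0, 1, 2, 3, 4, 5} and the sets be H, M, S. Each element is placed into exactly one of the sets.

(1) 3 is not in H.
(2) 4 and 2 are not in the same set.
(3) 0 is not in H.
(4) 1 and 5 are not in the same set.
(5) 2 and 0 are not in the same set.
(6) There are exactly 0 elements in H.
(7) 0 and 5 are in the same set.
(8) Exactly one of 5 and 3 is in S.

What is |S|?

3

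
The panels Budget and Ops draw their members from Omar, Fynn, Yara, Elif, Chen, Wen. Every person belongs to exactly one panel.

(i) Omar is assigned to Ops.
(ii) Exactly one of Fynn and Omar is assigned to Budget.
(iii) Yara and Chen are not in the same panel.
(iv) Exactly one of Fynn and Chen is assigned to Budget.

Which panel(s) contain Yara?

From (i): Omar ∈ Ops.
(ii) (exactly one): Fynn ∈ Budget.
(iv) (exactly one): Chen ∉ Budget.
Only one panel left: Chen ∈ Ops.
(iii): Yara ∉ Ops.
Only one panel left: Yara ∈ Budget.

Yara: Budget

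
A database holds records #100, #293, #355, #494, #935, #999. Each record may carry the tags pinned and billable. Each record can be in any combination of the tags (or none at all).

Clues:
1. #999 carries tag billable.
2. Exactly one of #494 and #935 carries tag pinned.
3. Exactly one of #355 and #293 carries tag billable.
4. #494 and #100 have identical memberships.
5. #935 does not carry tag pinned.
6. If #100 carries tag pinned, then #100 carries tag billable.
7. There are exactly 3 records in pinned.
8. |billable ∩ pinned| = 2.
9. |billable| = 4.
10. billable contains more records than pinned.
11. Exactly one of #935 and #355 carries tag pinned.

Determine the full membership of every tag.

pinned = {#100, #355, #494}; billable = {#100, #293, #494, #999}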